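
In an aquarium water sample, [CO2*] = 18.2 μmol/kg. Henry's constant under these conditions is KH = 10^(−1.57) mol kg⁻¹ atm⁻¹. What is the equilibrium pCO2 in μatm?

KH = 10^(−1.57) = 2.692×10^-2 mol kg⁻¹ atm⁻¹
pCO2 = [CO2*]/KH = 18.2×10^-6 / 2.692×10^-2 = 6.76×10^-4 atm = 676 μatm

pCO2 = 676 μatm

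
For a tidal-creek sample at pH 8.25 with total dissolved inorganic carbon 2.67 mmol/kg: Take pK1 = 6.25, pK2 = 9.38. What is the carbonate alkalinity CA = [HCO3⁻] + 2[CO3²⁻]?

CA = 2.83 mmol/kg

CA = [HCO3⁻] + 2[CO3²⁻] = (α₁ + 2α₂)·DIC
At pH 8.25: [H⁺]/K1 = 10^-2.00 = 0.010000, K2/[H⁺] = 10^-1.13 = 0.074131
α₁ = 1/(1 + 0.010000 + 0.074131) = 1/1.0841 = 0.9224; α₂ = α₁·K2/[H⁺] = 0.06838
α₁ + 2α₂ = 1.0592
CA = 1.0592 × 2.67 = 2.83 mmol/kg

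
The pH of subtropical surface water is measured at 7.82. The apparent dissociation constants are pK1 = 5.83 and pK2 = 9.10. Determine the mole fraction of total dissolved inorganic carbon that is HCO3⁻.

α₁ = 0.941

α₁ = 1 / (1 + [H⁺]/K1 + K2/[H⁺]) = 1 / (1 + 10^-1.99 + 10^-1.28)
   = 1 / (1 + 0.010233 + 0.052481) = 1/1.0627 = 0.9410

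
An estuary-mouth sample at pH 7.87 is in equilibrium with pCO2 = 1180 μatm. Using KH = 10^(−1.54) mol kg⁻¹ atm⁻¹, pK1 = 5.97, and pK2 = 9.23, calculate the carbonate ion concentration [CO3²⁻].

[CO3²⁻] = 0.118 mmol/kg

[CO2*] = KH · pCO2 = 10^(−1.54) × 1180×10^-6 = 3.403×10^-5 mol/kg
α₀ = 1/(1 + K1/[H⁺] + K1K2/[H⁺]²) = 1/(1 + 10^+1.90 + 10^+0.54) = 0.01192
DIC = [CO2*]/α₀ = 3.403×10^-5 / 0.01192 = 2.855 mmol/kg
[CO3²⁻] = α₂·DIC; α₂ = 0.04133, so [CO3²⁻] = 0.04133 × 2.855 = 0.118 mmol/kg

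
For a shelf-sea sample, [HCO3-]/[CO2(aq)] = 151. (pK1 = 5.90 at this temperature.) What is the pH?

From K1 = [H⁺][HCO3-]/[CO2(aq)]:  pH = pK1 + log₁₀([HCO3-]/[CO2(aq)])
log₁₀(151) = +2.179
pH = 5.90 + (+2.179) = 8.08

pH = 8.08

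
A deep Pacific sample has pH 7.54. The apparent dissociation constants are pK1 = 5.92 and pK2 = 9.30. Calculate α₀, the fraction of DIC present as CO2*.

α₀ = 1 / (1 + K1/[H⁺] + K1K2/[H⁺]²) = 1 / (1 + 10^+1.62 + 10^-0.14)
   = 1 / (1 + 41.687 + 0.72444) = 1/43.411 = 0.02304

α₀ = 0.0230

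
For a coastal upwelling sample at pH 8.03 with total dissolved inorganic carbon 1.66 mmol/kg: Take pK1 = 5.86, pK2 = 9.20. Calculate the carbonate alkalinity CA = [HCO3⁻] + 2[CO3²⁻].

CA = [HCO3⁻] + 2[CO3²⁻] = (α₁ + 2α₂)·DIC
At pH 8.03: [H⁺]/K1 = 10^-2.17 = 0.0067608, K2/[H⁺] = 10^-1.17 = 0.067608
α₁ = 1/(1 + 0.0067608 + 0.067608) = 1/1.0744 = 0.9308; α₂ = α₁·K2/[H⁺] = 0.06293
α₁ + 2α₂ = 1.0566
CA = 1.0566 × 1.66 = 1.75 mmol/kg

CA = 1.75 mmol/kg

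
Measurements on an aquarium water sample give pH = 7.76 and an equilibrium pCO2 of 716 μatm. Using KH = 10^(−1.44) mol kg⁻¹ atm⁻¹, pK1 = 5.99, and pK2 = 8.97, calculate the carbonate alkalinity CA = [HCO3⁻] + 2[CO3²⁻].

CA = 1.72 mmol/kg

[CO2*] = KH · pCO2 = 10^(−1.44) × 716×10^-6 = 2.600×10^-5 mol/kg
α₀ = 1/(1 + K1/[H⁺] + K1K2/[H⁺]²) = 1/(1 + 10^+1.77 + 10^+0.56) = 0.01574
DIC = [CO2*]/α₀ = 2.600×10^-5 / 0.01574 = 1.651 mmol/kg
CA = (α₁ + 2α₂)·DIC = (0.9271 + 2×0.05716) × 1.651 = 1.72 mmol/kg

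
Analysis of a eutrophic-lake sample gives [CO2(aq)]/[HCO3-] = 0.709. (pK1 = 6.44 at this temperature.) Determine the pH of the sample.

From K1 = [H⁺][HCO3-]/[CO2(aq)]:  pH = pK1 − log₁₀([CO2(aq)]/[HCO3-])
log₁₀(0.709) = -0.149
pH = 6.44 − (-0.149) = 6.59

pH = 6.59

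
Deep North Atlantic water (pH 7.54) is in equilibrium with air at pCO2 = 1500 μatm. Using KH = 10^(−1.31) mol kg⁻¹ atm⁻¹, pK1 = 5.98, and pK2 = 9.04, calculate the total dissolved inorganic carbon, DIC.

[CO2*] = KH · pCO2 = 10^(−1.31) × 1500×10^-6 = 7.347×10^-5 mol/kg
α₀ = 1/(1 + K1/[H⁺] + K1K2/[H⁺]²) = 1/(1 + 10^+1.56 + 10^+0.06) = 0.02600
DIC = [CO2*]/α₀ = 7.347×10^-5 / 0.02600 = 2.83 mmol/kg

DIC = 2.83 mmol/kg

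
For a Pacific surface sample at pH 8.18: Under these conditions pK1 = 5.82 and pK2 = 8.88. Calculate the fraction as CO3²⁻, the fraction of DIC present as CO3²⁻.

α₂ = 1 / (1 + [H⁺]/K2 + [H⁺]²/(K1K2)) = 1 / (1 + 10^+0.70 + 10^-1.66)
   = 1 / (1 + 5.0119 + 0.021878) = 1/6.0337 = 0.1657

α₂ = 0.166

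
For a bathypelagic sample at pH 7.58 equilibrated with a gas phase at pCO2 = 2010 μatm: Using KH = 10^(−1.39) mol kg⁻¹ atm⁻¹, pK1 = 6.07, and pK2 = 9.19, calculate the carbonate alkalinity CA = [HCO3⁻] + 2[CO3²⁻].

CA = 2.78 mmol/kg

[CO2*] = KH · pCO2 = 10^(−1.39) × 2010×10^-6 = 8.188×10^-5 mol/kg
α₀ = 1/(1 + K1/[H⁺] + K1K2/[H⁺]²) = 1/(1 + 10^+1.51 + 10^-0.10) = 0.02928
DIC = [CO2*]/α₀ = 8.188×10^-5 / 0.02928 = 2.797 mmol/kg
CA = (α₁ + 2α₂)·DIC = (0.9475 + 2×0.02326) × 2.797 = 2.78 mmol/kg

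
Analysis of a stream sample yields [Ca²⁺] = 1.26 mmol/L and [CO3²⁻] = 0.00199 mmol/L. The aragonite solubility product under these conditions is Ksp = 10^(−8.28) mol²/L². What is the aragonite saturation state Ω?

Ω = 0.478

Ksp = 10^(−8.28) = 5.248×10^-9
Ω = [Ca²⁺][CO3²⁻]/Ksp = (1.26×10^-3)(0.00199×10^-3) / 5.248×10^-9 = 0.478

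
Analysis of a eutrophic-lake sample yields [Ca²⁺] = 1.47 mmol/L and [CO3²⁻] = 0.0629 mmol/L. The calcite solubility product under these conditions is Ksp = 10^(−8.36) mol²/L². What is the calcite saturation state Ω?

Ksp = 10^(−8.36) = 4.365×10^-9
Ω = [Ca²⁺][CO3²⁻]/Ksp = (1.47×10^-3)(0.0629×10^-3) / 4.365×10^-9 = 21.2

Ω = 21.2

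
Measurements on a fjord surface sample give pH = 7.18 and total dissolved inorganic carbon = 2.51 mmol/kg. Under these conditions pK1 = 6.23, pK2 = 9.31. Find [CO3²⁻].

[CO3²⁻] = 16.6 μmol/kg

α₂ = 1 / (1 + [H⁺]/K2 + [H⁺]²/(K1K2)) = 1 / (1 + 10^+2.13 + 10^+1.18)
   = 1 / (1 + 134.90 + 15.136) = 1/151.03 = 0.006621
[CO3²⁻] = α₂ × DIC = 0.006621 × 2.51 = 0.0166 mmol/kg = 16.6 μmol/kg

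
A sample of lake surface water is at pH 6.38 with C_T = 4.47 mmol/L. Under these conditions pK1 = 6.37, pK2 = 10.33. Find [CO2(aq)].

[CO2*] = 2.21 mmol/L

α₀ = 1 / (1 + K1/[H⁺] + K1K2/[H⁺]²) = 1 / (1 + 10^+0.01 + 10^-3.94)
   = 1 / (1 + 1.0233 + 0.00011482) = 1/2.0234 = 0.4942
[CO2*] = α₀ × DIC = 0.4942 × 4.47 = 2.21 mmol/L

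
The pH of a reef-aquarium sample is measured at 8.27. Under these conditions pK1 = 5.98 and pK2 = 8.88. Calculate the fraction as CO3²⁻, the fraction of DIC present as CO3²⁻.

α₂ = 0.196

α₂ = 1 / (1 + [H⁺]/K2 + [H⁺]²/(K1K2)) = 1 / (1 + 10^+0.61 + 10^-1.68)
   = 1 / (1 + 4.0738 + 0.020893) = 1/5.0947 = 0.1963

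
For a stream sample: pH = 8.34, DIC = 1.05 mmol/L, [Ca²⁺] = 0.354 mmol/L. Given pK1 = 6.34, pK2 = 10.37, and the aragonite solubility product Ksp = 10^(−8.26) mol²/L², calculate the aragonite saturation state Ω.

α₂ = 1 / (1 + [H⁺]/K2 + [H⁺]²/(K1K2)) = 1 / (1 + 10^+2.03 + 10^+0.03)
   = 1 / (1 + 107.15 + 1.0715) = 1/109.22 = 0.009156
[CO3²⁻] = α₂ × DIC = 0.009156 × 1.05 = 0.009613 mmol/L = 9.613 μmol/L
Ksp = 10^(−8.26) = 5.495×10^-9
Ω = [Ca²⁺][CO3²⁻]/Ksp = (0.354×10^-3)(9.613×10^-6) / 5.495×10^-9 = 0.619

Ω = 0.619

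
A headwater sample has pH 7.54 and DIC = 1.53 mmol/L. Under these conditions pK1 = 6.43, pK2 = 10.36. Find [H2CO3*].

α₀ = 1 / (1 + K1/[H⁺] + K1K2/[H⁺]²) = 1 / (1 + 10^+1.11 + 10^-1.71)
   = 1 / (1 + 12.882 + 0.019498) = 1/13.902 = 0.07193
[CO2*] = α₀ × DIC = 0.07193 × 1.53 = 0.110 mmol/L

[CO2*] = 0.110 mmol/L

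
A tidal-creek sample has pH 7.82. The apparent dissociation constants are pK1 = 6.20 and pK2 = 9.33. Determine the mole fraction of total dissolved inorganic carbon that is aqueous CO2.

α₀ = 0.0227

α₀ = 1 / (1 + K1/[H⁺] + K1K2/[H⁺]²) = 1 / (1 + 10^+1.62 + 10^+0.11)
   = 1 / (1 + 41.687 + 1.2882) = 1/43.975 = 0.02274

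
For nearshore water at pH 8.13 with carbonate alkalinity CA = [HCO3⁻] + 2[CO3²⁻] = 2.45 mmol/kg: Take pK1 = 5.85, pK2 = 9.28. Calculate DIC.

CA = [HCO3⁻] + 2[CO3²⁻] = (α₁ + 2α₂)·DIC
At pH 8.13: [H⁺]/K1 = 10^-2.28 = 0.0052481, K2/[H⁺] = 10^-1.15 = 0.070795
α₁ = 1/(1 + 0.0052481 + 0.070795) = 1/1.0760 = 0.9293; α₂ = α₁·K2/[H⁺] = 0.06579
α₁ + 2α₂ = 1.0609
DIC = CA / (α₁ + 2α₂) = 2.45 / 1.0609 = 2.31 mmol/kg

DIC = 2.31 mmol/kg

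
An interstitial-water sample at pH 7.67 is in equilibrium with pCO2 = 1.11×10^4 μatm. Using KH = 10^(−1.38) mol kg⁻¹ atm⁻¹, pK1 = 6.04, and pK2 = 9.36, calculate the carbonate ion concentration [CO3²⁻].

[CO2*] = KH · pCO2 = 10^(−1.38) × 1.11×10^4×10^-6 = 4.627×10^-4 mol/kg
α₀ = 1/(1 + K1/[H⁺] + K1K2/[H⁺]²) = 1/(1 + 10^+1.63 + 10^-0.06) = 0.02246
DIC = [CO2*]/α₀ = 4.627×10^-4 / 0.02246 = 20.60 mmol/kg
[CO3²⁻] = α₂·DIC; α₂ = 0.01956, so [CO3²⁻] = 0.01956 × 20.60 = 0.403 mmol/kg

[CO3²⁻] = 0.403 mmol/kg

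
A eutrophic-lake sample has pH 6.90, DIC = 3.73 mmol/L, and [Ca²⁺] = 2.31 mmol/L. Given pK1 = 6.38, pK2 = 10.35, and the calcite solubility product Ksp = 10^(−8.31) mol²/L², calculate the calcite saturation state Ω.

α₂ = 1 / (1 + [H⁺]/K2 + [H⁺]²/(K1K2)) = 1 / (1 + 10^+3.45 + 10^+2.93)
   = 1 / (1 + 2818.4 + 851.14) = 1/3670.5 = 0.0002724
[CO3²⁻] = α₂ × DIC = 0.0002724 × 3.73 = 0.001016 mmol/L = 1.016 μmol/L
Ksp = 10^(−8.31) = 4.898×10^-9
Ω = [Ca²⁺][CO3²⁻]/Ksp = (2.31×10^-3)(1.016×10^-6) / 4.898×10^-9 = 0.479

Ω = 0.479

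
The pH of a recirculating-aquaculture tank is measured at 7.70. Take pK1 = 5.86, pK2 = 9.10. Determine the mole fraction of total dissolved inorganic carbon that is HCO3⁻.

α₁ = 0.949

α₁ = 1 / (1 + [H⁺]/K1 + K2/[H⁺]) = 1 / (1 + 10^-1.84 + 10^-1.40)
   = 1 / (1 + 0.014454 + 0.039811) = 1/1.0543 = 0.9485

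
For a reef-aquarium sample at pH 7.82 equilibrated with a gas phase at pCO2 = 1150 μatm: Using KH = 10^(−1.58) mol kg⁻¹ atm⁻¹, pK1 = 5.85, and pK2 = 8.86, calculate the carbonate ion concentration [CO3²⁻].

[CO3²⁻] = 0.257 mmol/kg

[CO2*] = KH · pCO2 = 10^(−1.58) × 1150×10^-6 = 3.025×10^-5 mol/kg
α₀ = 1/(1 + K1/[H⁺] + K1K2/[H⁺]²) = 1/(1 + 10^+1.97 + 10^+0.93) = 0.009724
DIC = [CO2*]/α₀ = 3.025×10^-5 / 0.009724 = 3.111 mmol/kg
[CO3²⁻] = α₂·DIC; α₂ = 0.08277, so [CO3²⁻] = 0.08277 × 3.111 = 0.257 mmol/kg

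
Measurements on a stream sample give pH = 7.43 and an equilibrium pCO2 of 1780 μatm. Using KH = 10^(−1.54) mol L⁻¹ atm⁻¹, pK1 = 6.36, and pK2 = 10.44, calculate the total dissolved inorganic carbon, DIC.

[CO2*] = KH · pCO2 = 10^(−1.54) × 1780×10^-6 = 5.134×10^-5 mol/L
α₀ = 1/(1 + K1/[H⁺] + K1K2/[H⁺]²) = 1/(1 + 10^+1.07 + 10^-1.94) = 0.07837
DIC = [CO2*]/α₀ = 5.134×10^-5 / 0.07837 = 0.655 mmol/L

DIC = 0.655 mmol/L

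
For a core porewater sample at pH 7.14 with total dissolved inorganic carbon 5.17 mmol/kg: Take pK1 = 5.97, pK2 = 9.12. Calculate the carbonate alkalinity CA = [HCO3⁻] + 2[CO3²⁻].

CA = 4.90 mmol/kg

CA = [HCO3⁻] + 2[CO3²⁻] = (α₁ + 2α₂)·DIC
At pH 7.14: [H⁺]/K1 = 10^-1.17 = 0.067608, K2/[H⁺] = 10^-1.98 = 0.010471
α₁ = 1/(1 + 0.067608 + 0.010471) = 1/1.0781 = 0.9276; α₂ = α₁·K2/[H⁺] = 0.009713
α₁ + 2α₂ = 0.9470
CA = 0.9470 × 5.17 = 4.90 mmol/kg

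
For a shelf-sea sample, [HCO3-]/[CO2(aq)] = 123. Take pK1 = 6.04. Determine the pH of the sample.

pH = 8.13

From K1 = [H⁺][HCO3-]/[CO2(aq)]:  pH = pK1 + log₁₀([HCO3-]/[CO2(aq)])
log₁₀(123) = +2.090
pH = 6.04 + (+2.090) = 8.13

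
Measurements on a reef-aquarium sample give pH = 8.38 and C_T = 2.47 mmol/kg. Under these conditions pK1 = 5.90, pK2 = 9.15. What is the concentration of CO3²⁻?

α₂ = 1 / (1 + [H⁺]/K2 + [H⁺]²/(K1K2)) = 1 / (1 + 10^+0.77 + 10^-1.71)
   = 1 / (1 + 5.8884 + 0.019498) = 1/6.9079 = 0.1448
[CO3²⁻] = α₂ × DIC = 0.1448 × 2.47 = 0.358 mmol/kg

[CO3²⁻] = 0.358 mmol/kg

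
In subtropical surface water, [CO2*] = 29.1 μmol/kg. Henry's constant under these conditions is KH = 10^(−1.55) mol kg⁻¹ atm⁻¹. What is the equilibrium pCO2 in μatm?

pCO2 = 1030 μatm

KH = 10^(−1.55) = 2.818×10^-2 mol kg⁻¹ atm⁻¹
pCO2 = [CO2*]/KH = 29.1×10^-6 / 2.818×10^-2 = 1.03×10^-3 atm = 1030 μatm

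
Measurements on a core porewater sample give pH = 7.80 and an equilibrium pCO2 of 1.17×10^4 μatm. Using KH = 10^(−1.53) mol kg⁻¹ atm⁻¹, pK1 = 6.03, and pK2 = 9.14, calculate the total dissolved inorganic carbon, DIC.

[CO2*] = KH · pCO2 = 10^(−1.53) × 1.17×10^4×10^-6 = 3.453×10^-4 mol/kg
α₀ = 1/(1 + K1/[H⁺] + K1K2/[H⁺]²) = 1/(1 + 10^+1.77 + 10^+0.43) = 0.01598
DIC = [CO2*]/α₀ = 3.453×10^-4 / 0.01598 = 21.6 mmol/kg

DIC = 21.6 mmol/kg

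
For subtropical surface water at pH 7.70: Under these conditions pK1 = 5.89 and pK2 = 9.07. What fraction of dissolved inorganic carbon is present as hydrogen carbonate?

α₁ = 0.945

α₁ = 1 / (1 + [H⁺]/K1 + K2/[H⁺]) = 1 / (1 + 10^-1.81 + 10^-1.37)
   = 1 / (1 + 0.015488 + 0.042658) = 1/1.0581 = 0.9450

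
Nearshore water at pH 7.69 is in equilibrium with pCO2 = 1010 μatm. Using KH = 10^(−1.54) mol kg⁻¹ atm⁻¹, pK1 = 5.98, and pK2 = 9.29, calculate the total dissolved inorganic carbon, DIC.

[CO2*] = KH · pCO2 = 10^(−1.54) × 1010×10^-6 = 2.913×10^-5 mol/kg
α₀ = 1/(1 + K1/[H⁺] + K1K2/[H⁺]²) = 1/(1 + 10^+1.71 + 10^+0.11) = 0.01867
DIC = [CO2*]/α₀ = 2.913×10^-5 / 0.01867 = 1.56 mmol/kg

DIC = 1.56 mmol/kg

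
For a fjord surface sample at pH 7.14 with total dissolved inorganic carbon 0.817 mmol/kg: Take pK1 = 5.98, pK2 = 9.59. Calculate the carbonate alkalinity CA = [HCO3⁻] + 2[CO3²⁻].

CA = 0.767 mmol/kg

CA = [HCO3⁻] + 2[CO3²⁻] = (α₁ + 2α₂)·DIC
At pH 7.14: [H⁺]/K1 = 10^-1.16 = 0.069183, K2/[H⁺] = 10^-2.45 = 0.0035481
α₁ = 1/(1 + 0.069183 + 0.0035481) = 1/1.0727 = 0.9322; α₂ = α₁·K2/[H⁺] = 0.003308
α₁ + 2α₂ = 0.9388
CA = 0.9388 × 0.817 = 0.767 mmol/kg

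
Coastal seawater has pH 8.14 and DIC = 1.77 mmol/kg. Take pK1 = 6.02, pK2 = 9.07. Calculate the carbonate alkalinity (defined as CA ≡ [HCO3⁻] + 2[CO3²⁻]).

CA = [HCO3⁻] + 2[CO3²⁻] = (α₁ + 2α₂)·DIC
At pH 8.14: [H⁺]/K1 = 10^-2.12 = 0.0075858, K2/[H⁺] = 10^-0.93 = 0.11749
α₁ = 1/(1 + 0.0075858 + 0.11749) = 1/1.1251 = 0.8888; α₂ = α₁·K2/[H⁺] = 0.1044
α₁ + 2α₂ = 1.0977
CA = 1.0977 × 1.77 = 1.94 mmol/kg

CA = 1.94 mmol/kg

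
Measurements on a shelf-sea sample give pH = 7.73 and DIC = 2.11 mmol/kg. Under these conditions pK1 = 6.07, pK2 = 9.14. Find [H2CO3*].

[CO2*] = 0.0435 mmol/kg

α₀ = 1 / (1 + K1/[H⁺] + K1K2/[H⁺]²) = 1 / (1 + 10^+1.66 + 10^+0.25)
   = 1 / (1 + 45.709 + 1.7783) = 1/48.487 = 0.02062
[CO2*] = α₀ × DIC = 0.02062 × 2.11 = 0.0435 mmol/kg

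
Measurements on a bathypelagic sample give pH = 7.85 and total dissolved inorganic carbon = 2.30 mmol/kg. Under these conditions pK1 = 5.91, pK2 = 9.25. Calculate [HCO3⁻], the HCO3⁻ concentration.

[HCO3⁻] = 2.19 mmol/kg

α₁ = 1 / (1 + [H⁺]/K1 + K2/[H⁺]) = 1 / (1 + 10^-1.94 + 10^-1.40)
   = 1 / (1 + 0.011482 + 0.039811) = 1/1.0513 = 0.9512
[HCO3⁻] = α₁ × DIC = 0.9512 × 2.30 = 2.19 mmol/kg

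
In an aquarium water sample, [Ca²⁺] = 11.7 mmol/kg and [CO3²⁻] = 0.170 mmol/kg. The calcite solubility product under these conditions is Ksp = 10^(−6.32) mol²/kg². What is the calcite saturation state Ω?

Ω = 4.16

Ksp = 10^(−6.32) = 4.786×10^-7
Ω = [Ca²⁺][CO3²⁻]/Ksp = (11.7×10^-3)(0.170×10^-3) / 4.786×10^-7 = 4.16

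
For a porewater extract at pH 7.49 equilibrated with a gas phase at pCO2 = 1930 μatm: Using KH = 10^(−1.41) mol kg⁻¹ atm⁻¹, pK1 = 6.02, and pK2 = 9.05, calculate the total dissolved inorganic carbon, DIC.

[CO2*] = KH · pCO2 = 10^(−1.41) × 1930×10^-6 = 7.509×10^-5 mol/kg
α₀ = 1/(1 + K1/[H⁺] + K1K2/[H⁺]²) = 1/(1 + 10^+1.47 + 10^-0.09) = 0.03192
DIC = [CO2*]/α₀ = 7.509×10^-5 / 0.03192 = 2.35 mmol/kg

DIC = 2.35 mmol/kg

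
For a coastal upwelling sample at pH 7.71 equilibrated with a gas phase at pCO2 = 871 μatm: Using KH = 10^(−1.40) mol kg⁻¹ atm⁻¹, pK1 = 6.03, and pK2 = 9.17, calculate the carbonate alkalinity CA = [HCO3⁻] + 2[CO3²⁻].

CA = 1.77 mmol/kg

[CO2*] = KH · pCO2 = 10^(−1.40) × 871×10^-6 = 3.468×10^-5 mol/kg
α₀ = 1/(1 + K1/[H⁺] + K1K2/[H⁺]²) = 1/(1 + 10^+1.68 + 10^+0.22) = 0.01979
DIC = [CO2*]/α₀ = 3.468×10^-5 / 0.01979 = 1.752 mmol/kg
CA = (α₁ + 2α₂)·DIC = (0.9474 + 2×0.03285) × 1.752 = 1.77 mmol/kg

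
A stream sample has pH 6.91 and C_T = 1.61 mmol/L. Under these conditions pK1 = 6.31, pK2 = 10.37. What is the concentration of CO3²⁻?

α₂ = 1 / (1 + [H⁺]/K2 + [H⁺]²/(K1K2)) = 1 / (1 + 10^+3.46 + 10^+2.86)
   = 1 / (1 + 2884.0 + 724.44) = 1/3609.5 = 0.0002770
[CO3²⁻] = α₂ × DIC = 0.0002770 × 1.61 = 0.000446 mmol/L = 0.446 μmol/L

[CO3²⁻] = 0.446 μmol/L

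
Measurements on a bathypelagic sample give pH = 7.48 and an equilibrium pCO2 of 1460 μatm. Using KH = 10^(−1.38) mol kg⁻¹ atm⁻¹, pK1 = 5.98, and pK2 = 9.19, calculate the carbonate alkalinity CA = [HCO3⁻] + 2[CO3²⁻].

CA = 2.00 mmol/kg

[CO2*] = KH · pCO2 = 10^(−1.38) × 1460×10^-6 = 6.086×10^-5 mol/kg
α₀ = 1/(1 + K1/[H⁺] + K1K2/[H⁺]²) = 1/(1 + 10^+1.50 + 10^-0.21) = 0.03008
DIC = [CO2*]/α₀ = 6.086×10^-5 / 0.03008 = 2.023 mmol/kg
CA = (α₁ + 2α₂)·DIC = (0.9514 + 2×0.01855) × 2.023 = 2.00 mmol/kg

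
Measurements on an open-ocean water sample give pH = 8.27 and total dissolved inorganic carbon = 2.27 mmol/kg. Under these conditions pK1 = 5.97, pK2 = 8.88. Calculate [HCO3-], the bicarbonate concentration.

[HCO3⁻] = 1.82 mmol/kg

α₁ = 1 / (1 + [H⁺]/K1 + K2/[H⁺]) = 1 / (1 + 10^-2.30 + 10^-0.61)
   = 1 / (1 + 0.0050119 + 0.24547) = 1/1.2505 = 0.7997
[HCO3⁻] = α₁ × DIC = 0.7997 × 2.27 = 1.82 mmol/kg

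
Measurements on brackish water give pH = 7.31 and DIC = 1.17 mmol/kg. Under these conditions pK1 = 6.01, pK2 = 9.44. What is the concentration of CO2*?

[CO2*] = 0.0554 mmol/kg

α₀ = 1 / (1 + K1/[H⁺] + K1K2/[H⁺]²) = 1 / (1 + 10^+1.30 + 10^-0.83)
   = 1 / (1 + 19.953 + 0.14791) = 1/21.101 = 0.04739
[CO2*] = α₀ × DIC = 0.04739 × 1.17 = 0.0554 mmol/kg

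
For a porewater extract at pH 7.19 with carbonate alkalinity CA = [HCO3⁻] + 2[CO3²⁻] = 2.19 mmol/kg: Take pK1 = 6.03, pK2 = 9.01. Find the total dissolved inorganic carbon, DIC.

CA = [HCO3⁻] + 2[CO3²⁻] = (α₁ + 2α₂)·DIC
At pH 7.19: [H⁺]/K1 = 10^-1.16 = 0.069183, K2/[H⁺] = 10^-1.82 = 0.015136
α₁ = 1/(1 + 0.069183 + 0.015136) = 1/1.0843 = 0.9222; α₂ = α₁·K2/[H⁺] = 0.01396
α₁ + 2α₂ = 0.9502
DIC = CA / (α₁ + 2α₂) = 2.19 / 0.9502 = 2.30 mmol/kg

DIC = 2.30 mmol/kg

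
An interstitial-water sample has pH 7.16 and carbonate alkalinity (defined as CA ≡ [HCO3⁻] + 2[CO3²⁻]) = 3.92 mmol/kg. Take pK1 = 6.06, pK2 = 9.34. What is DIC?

DIC = 4.20 mmol/kg

CA = [HCO3⁻] + 2[CO3²⁻] = (α₁ + 2α₂)·DIC
At pH 7.16: [H⁺]/K1 = 10^-1.10 = 0.079433, K2/[H⁺] = 10^-2.18 = 0.0066069
α₁ = 1/(1 + 0.079433 + 0.0066069) = 1/1.0860 = 0.9208; α₂ = α₁·K2/[H⁺] = 0.006084
α₁ + 2α₂ = 0.9329
DIC = CA / (α₁ + 2α₂) = 3.92 / 0.9329 = 4.20 mmol/kg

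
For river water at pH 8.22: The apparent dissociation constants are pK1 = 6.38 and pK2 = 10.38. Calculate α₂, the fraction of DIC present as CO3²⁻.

α₂ = 1 / (1 + [H⁺]/K2 + [H⁺]²/(K1K2)) = 1 / (1 + 10^+2.16 + 10^+0.32)
   = 1 / (1 + 144.54 + 2.0893) = 1/147.63 = 0.006774

α₂ = 0.00677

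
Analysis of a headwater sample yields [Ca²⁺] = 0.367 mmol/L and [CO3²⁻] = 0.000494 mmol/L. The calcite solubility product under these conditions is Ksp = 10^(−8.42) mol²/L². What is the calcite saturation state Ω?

Ksp = 10^(−8.42) = 3.802×10^-9
Ω = [Ca²⁺][CO3²⁻]/Ksp = (0.367×10^-3)(0.000494×10^-3) / 3.802×10^-9 = 0.0477

Ω = 0.0477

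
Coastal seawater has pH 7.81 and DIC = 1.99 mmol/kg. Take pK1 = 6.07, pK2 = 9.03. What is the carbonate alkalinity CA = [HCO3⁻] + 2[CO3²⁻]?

CA = 2.07 mmol/kg

CA = [HCO3⁻] + 2[CO3²⁻] = (α₁ + 2α₂)·DIC
At pH 7.81: [H⁺]/K1 = 10^-1.74 = 0.018197, K2/[H⁺] = 10^-1.22 = 0.060256
α₁ = 1/(1 + 0.018197 + 0.060256) = 1/1.0785 = 0.9273; α₂ = α₁·K2/[H⁺] = 0.05587
α₁ + 2α₂ = 1.0390
CA = 1.0390 × 1.99 = 2.07 mmol/kg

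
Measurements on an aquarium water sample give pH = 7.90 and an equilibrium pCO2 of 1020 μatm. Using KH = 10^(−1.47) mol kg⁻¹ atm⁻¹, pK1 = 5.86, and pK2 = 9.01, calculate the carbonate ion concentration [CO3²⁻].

[CO2*] = KH · pCO2 = 10^(−1.47) × 1020×10^-6 = 3.456×10^-5 mol/kg
α₀ = 1/(1 + K1/[H⁺] + K1K2/[H⁺]²) = 1/(1 + 10^+2.04 + 10^+0.93) = 0.008392
DIC = [CO2*]/α₀ = 3.456×10^-5 / 0.008392 = 4.118 mmol/kg
[CO3²⁻] = α₂·DIC; α₂ = 0.07143, so [CO3²⁻] = 0.07143 × 4.118 = 0.294 mmol/kg

[CO3²⁻] = 0.294 mmol/kg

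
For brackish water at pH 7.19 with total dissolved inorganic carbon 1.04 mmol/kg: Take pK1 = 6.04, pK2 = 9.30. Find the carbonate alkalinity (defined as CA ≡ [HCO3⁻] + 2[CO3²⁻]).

CA = 0.979 mmol/kg

CA = [HCO3⁻] + 2[CO3²⁻] = (α₁ + 2α₂)·DIC
At pH 7.19: [H⁺]/K1 = 10^-1.15 = 0.070795, K2/[H⁺] = 10^-2.11 = 0.0077625
α₁ = 1/(1 + 0.070795 + 0.0077625) = 1/1.0786 = 0.9272; α₂ = α₁·K2/[H⁺] = 0.007197
α₁ + 2α₂ = 0.9416
CA = 0.9416 × 1.04 = 0.979 mmol/kg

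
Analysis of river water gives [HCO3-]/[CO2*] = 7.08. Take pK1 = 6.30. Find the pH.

From K1 = [H⁺][HCO3-]/[CO2*]:  pH = pK1 + log₁₀([HCO3-]/[CO2*])
log₁₀(7.08) = +0.850
pH = 6.30 + (+0.850) = 7.15

pH = 7.15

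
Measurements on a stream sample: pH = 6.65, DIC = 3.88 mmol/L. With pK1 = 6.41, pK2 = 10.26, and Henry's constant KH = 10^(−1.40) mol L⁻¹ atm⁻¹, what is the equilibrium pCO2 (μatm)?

pCO2 = 3.56×10^4 μatm

α₀ = 1 / (1 + K1/[H⁺] + K1K2/[H⁺]²) = 1 / (1 + 10^+0.24 + 10^-3.37)
   = 1 / (1 + 1.7378 + 0.00042658) = 1/2.7382 = 0.3652
[CO2*] = α₀ × DIC = 0.3652 × 3.88 = 1.417 mmol/L
pCO2 = [CO2*]/KH = 1.417×10^-3 / 3.981×10^-2 = 3.56×10^4 μatm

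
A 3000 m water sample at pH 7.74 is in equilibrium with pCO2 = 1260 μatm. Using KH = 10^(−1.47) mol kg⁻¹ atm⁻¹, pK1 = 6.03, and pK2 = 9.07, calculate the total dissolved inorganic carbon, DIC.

[CO2*] = KH · pCO2 = 10^(−1.47) × 1260×10^-6 = 4.269×10^-5 mol/kg
α₀ = 1/(1 + K1/[H⁺] + K1K2/[H⁺]²) = 1/(1 + 10^+1.71 + 10^+0.38) = 0.01829
DIC = [CO2*]/α₀ = 4.269×10^-5 / 0.01829 = 2.33 mmol/kg

DIC = 2.33 mmol/kg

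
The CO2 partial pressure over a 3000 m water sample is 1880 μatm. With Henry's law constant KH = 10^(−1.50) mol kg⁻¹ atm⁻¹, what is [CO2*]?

[CO2*] = 59.5 μmol/kg

KH = 10^(−1.50) = 3.162×10^-2 mol kg⁻¹ atm⁻¹
[CO2*] = KH · pCO2 = 3.162×10^-2 × 1880×10^-6 atm = 5.95×10^-5 mol/kg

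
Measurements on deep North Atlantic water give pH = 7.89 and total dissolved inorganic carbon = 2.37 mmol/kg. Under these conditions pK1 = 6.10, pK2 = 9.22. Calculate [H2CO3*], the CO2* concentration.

α₀ = 1 / (1 + K1/[H⁺] + K1K2/[H⁺]²) = 1 / (1 + 10^+1.79 + 10^+0.46)
   = 1 / (1 + 61.660 + 2.8840) = 1/65.544 = 0.01526
[CO2*] = α₀ × DIC = 0.01526 × 2.37 = 0.0362 mmol/kg

[CO2*] = 0.0362 mmol/kg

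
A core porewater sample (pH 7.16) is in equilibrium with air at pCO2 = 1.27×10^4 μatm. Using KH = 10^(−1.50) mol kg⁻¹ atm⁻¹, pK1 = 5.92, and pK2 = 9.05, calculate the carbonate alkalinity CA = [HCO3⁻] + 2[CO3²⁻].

[CO2*] = KH · pCO2 = 10^(−1.50) × 1.27×10^4×10^-6 = 4.016×10^-4 mol/kg
α₀ = 1/(1 + K1/[H⁺] + K1K2/[H⁺]²) = 1/(1 + 10^+1.24 + 10^-0.65) = 0.05376
DIC = [CO2*]/α₀ = 4.016×10^-4 / 0.05376 = 7.471 mmol/kg
CA = (α₁ + 2α₂)·DIC = (0.9342 + 2×0.01203) × 7.471 = 7.16 mmol/kg

CA = 7.16 mmol/kg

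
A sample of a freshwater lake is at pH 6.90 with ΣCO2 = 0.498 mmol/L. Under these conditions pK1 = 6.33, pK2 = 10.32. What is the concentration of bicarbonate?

α₁ = 1 / (1 + [H⁺]/K1 + K2/[H⁺]) = 1 / (1 + 10^-0.57 + 10^-3.42)
   = 1 / (1 + 0.26915 + 0.00038019) = 1/1.2695 = 0.7877
[HCO3⁻] = α₁ × DIC = 0.7877 × 0.498 = 0.392 mmol/L

[HCO3⁻] = 0.392 mmol/L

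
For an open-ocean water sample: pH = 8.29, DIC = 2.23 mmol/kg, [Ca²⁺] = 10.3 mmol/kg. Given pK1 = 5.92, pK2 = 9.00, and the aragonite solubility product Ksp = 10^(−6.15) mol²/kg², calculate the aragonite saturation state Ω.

α₂ = 1 / (1 + [H⁺]/K2 + [H⁺]²/(K1K2)) = 1 / (1 + 10^+0.71 + 10^-1.66)
   = 1 / (1 + 5.1286 + 0.021878) = 1/6.1505 = 0.1626
[CO3²⁻] = α₂ × DIC = 0.1626 × 2.23 = 0.3626 mmol/kg
Ksp = 10^(−6.15) = 7.079×10^-7
Ω = [Ca²⁺][CO3²⁻]/Ksp = (10.3×10^-3)(3.626×10^-4) / 7.079×10^-7 = 5.28

Ω = 5.28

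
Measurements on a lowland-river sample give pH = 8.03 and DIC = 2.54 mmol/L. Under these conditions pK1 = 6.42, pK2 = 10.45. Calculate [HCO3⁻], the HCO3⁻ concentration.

[HCO3⁻] = 2.47 mmol/L

α₁ = 1 / (1 + [H⁺]/K1 + K2/[H⁺]) = 1 / (1 + 10^-1.61 + 10^-2.42)
   = 1 / (1 + 0.024547 + 0.0038019) = 1/1.0283 = 0.9724
[HCO3⁻] = α₁ × DIC = 0.9724 × 2.54 = 2.47 mmol/L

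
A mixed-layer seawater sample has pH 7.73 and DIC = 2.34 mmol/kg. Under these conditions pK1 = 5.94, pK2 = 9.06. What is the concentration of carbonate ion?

[CO3²⁻] = 0.103 mmol/kg

α₂ = 1 / (1 + [H⁺]/K2 + [H⁺]²/(K1K2)) = 1 / (1 + 10^+1.33 + 10^-0.46)
   = 1 / (1 + 21.380 + 0.34674) = 1/22.726 = 0.04400
[CO3²⁻] = α₂ × DIC = 0.04400 × 2.34 = 0.103 mmol/kg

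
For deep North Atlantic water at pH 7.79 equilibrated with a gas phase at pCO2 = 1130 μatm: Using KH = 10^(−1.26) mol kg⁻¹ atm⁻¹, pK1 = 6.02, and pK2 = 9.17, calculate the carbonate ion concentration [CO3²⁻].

[CO3²⁻] = 0.152 mmol/kg

[CO2*] = KH · pCO2 = 10^(−1.26) × 1130×10^-6 = 6.210×10^-5 mol/kg
α₀ = 1/(1 + K1/[H⁺] + K1K2/[H⁺]²) = 1/(1 + 10^+1.77 + 10^+0.39) = 0.01604
DIC = [CO2*]/α₀ = 6.210×10^-5 / 0.01604 = 3.871 mmol/kg
[CO3²⁻] = α₂·DIC; α₂ = 0.03938, so [CO3²⁻] = 0.03938 × 3.871 = 0.152 mmol/kg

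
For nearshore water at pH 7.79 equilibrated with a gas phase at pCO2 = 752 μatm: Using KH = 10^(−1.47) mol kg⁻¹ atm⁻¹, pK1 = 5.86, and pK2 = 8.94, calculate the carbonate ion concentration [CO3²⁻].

[CO2*] = KH · pCO2 = 10^(−1.47) × 752×10^-6 = 2.548×10^-5 mol/kg
α₀ = 1/(1 + K1/[H⁺] + K1K2/[H⁺]²) = 1/(1 + 10^+1.93 + 10^+0.78) = 0.01085
DIC = [CO2*]/α₀ = 2.548×10^-5 / 0.01085 = 2.348 mmol/kg
[CO3²⁻] = α₂·DIC; α₂ = 0.06540, so [CO3²⁻] = 0.06540 × 2.348 = 0.154 mmol/kg

[CO3²⁻] = 0.154 mmol/kg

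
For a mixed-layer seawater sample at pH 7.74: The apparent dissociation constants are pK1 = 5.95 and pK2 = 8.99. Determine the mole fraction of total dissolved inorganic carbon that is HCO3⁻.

α₁ = 1 / (1 + [H⁺]/K1 + K2/[H⁺]) = 1 / (1 + 10^-1.79 + 10^-1.25)
   = 1 / (1 + 0.016218 + 0.056234) = 1/1.0725 = 0.9324

α₁ = 0.932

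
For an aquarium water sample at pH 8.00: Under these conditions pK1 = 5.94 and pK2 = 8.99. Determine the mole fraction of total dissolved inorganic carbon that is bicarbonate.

α₁ = 1 / (1 + [H⁺]/K1 + K2/[H⁺]) = 1 / (1 + 10^-2.06 + 10^-0.99)
   = 1 / (1 + 0.0087096 + 0.10233) = 1/1.1110 = 0.9001

α₁ = 0.900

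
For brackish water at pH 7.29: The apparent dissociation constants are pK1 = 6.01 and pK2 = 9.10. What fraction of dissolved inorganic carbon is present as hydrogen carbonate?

α₁ = 1 / (1 + [H⁺]/K1 + K2/[H⁺]) = 1 / (1 + 10^-1.28 + 10^-1.81)
   = 1 / (1 + 0.052481 + 0.015488) = 1/1.0680 = 0.9364

α₁ = 0.936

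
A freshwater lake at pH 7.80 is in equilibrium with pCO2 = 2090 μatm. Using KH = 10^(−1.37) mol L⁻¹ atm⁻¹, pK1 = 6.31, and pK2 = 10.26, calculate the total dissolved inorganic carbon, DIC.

DIC = 2.85 mmol/L

[CO2*] = KH · pCO2 = 10^(−1.37) × 2090×10^-6 = 8.916×10^-5 mol/L
α₀ = 1/(1 + K1/[H⁺] + K1K2/[H⁺]²) = 1/(1 + 10^+1.49 + 10^-0.97) = 0.03124
DIC = [CO2*]/α₀ = 8.916×10^-5 / 0.03124 = 2.85 mmol/L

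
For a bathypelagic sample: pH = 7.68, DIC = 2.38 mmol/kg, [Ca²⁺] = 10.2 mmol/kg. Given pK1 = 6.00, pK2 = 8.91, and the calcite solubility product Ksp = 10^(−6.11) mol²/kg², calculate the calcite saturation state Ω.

Ω = 1.71

α₂ = 1 / (1 + [H⁺]/K2 + [H⁺]²/(K1K2)) = 1 / (1 + 10^+1.23 + 10^-0.45)
   = 1 / (1 + 16.982 + 0.35481) = 1/18.337 = 0.05453
[CO3²⁻] = α₂ × DIC = 0.05453 × 2.38 = 0.1298 mmol/kg
Ksp = 10^(−6.11) = 7.762×10^-7
Ω = [Ca²⁺][CO3²⁻]/Ksp = (10.2×10^-3)(1.298×10^-4) / 7.762×10^-7 = 1.71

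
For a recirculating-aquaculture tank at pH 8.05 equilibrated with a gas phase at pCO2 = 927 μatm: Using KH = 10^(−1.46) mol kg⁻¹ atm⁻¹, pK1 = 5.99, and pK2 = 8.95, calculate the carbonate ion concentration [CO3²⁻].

[CO2*] = KH · pCO2 = 10^(−1.46) × 927×10^-6 = 3.214×10^-5 mol/kg
α₀ = 1/(1 + K1/[H⁺] + K1K2/[H⁺]²) = 1/(1 + 10^+2.06 + 10^+1.16) = 0.007676
DIC = [CO2*]/α₀ = 3.214×10^-5 / 0.007676 = 4.187 mmol/kg
[CO3²⁻] = α₂·DIC; α₂ = 0.1110, so [CO3²⁻] = 0.1110 × 4.187 = 0.465 mmol/kg

[CO3²⁻] = 0.465 mmol/kg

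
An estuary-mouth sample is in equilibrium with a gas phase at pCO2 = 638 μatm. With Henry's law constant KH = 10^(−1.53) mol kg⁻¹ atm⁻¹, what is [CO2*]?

[CO2*] = 18.8 μmol/kg

KH = 10^(−1.53) = 2.951×10^-2 mol kg⁻¹ atm⁻¹
[CO2*] = KH · pCO2 = 2.951×10^-2 × 638×10^-6 atm = 1.88×10^-5 mol/kg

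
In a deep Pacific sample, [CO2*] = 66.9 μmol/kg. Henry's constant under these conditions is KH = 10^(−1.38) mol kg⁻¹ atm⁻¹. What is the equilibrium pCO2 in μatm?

KH = 10^(−1.38) = 4.169×10^-2 mol kg⁻¹ atm⁻¹
pCO2 = [CO2*]/KH = 66.9×10^-6 / 4.169×10^-2 = 1.60×10^-3 atm = 1600 μatm

pCO2 = 1600 μatm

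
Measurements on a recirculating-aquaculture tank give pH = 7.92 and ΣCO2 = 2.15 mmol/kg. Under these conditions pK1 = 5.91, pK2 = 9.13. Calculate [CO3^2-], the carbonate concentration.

α₂ = 1 / (1 + [H⁺]/K2 + [H⁺]²/(K1K2)) = 1 / (1 + 10^+1.21 + 10^-0.80)
   = 1 / (1 + 16.218 + 0.15849) = 1/17.377 = 0.05755
[CO3²⁻] = α₂ × DIC = 0.05755 × 2.15 = 0.124 mmol/kg

[CO3²⁻] = 0.124 mmol/kg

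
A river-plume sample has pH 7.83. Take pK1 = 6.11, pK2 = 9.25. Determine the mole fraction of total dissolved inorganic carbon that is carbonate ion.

α₂ = 0.0360

α₂ = 1 / (1 + [H⁺]/K2 + [H⁺]²/(K1K2)) = 1 / (1 + 10^+1.42 + 10^-0.30)
   = 1 / (1 + 26.303 + 0.50119) = 1/27.804 = 0.03597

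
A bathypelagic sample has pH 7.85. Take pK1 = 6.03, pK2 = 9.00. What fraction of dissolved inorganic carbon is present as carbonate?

α₂ = 0.0652

α₂ = 1 / (1 + [H⁺]/K2 + [H⁺]²/(K1K2)) = 1 / (1 + 10^+1.15 + 10^-0.67)
   = 1 / (1 + 14.125 + 0.21380) = 1/15.339 = 0.06519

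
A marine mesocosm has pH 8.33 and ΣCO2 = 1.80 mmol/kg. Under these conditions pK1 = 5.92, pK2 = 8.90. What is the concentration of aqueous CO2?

α₀ = 1 / (1 + K1/[H⁺] + K1K2/[H⁺]²) = 1 / (1 + 10^+2.41 + 10^+1.84)
   = 1 / (1 + 257.04 + 69.183) = 1/327.22 = 0.003056
[CO2*] = α₀ × DIC = 0.003056 × 1.80 = 0.00550 mmol/kg = 5.50 μmol/kg

[CO2*] = 5.50 μmol/kg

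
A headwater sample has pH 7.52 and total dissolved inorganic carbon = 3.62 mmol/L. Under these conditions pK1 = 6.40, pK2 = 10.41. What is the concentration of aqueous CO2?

α₀ = 1 / (1 + K1/[H⁺] + K1K2/[H⁺]²) = 1 / (1 + 10^+1.12 + 10^-1.77)
   = 1 / (1 + 13.183 + 0.016982) = 1/14.200 = 0.07042
[CO2*] = α₀ × DIC = 0.07042 × 3.62 = 0.255 mmol/L

[CO2*] = 0.255 mmol/L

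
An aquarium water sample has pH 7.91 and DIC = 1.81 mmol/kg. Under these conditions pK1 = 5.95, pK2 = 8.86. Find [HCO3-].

[HCO3⁻] = 1.61 mmol/kg

α₁ = 1 / (1 + [H⁺]/K1 + K2/[H⁺]) = 1 / (1 + 10^-1.96 + 10^-0.95)
   = 1 / (1 + 0.010965 + 0.11220) = 1/1.1232 = 0.8903
[HCO3⁻] = α₁ × DIC = 0.8903 × 1.81 = 1.61 mmol/kg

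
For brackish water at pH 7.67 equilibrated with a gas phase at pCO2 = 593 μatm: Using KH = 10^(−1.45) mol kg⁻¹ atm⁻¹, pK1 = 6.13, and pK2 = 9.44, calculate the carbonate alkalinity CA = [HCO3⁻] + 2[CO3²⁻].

[CO2*] = KH · pCO2 = 10^(−1.45) × 593×10^-6 = 2.104×10^-5 mol/kg
α₀ = 1/(1 + K1/[H⁺] + K1K2/[H⁺]²) = 1/(1 + 10^+1.54 + 10^-0.23) = 0.02758
DIC = [CO2*]/α₀ = 2.104×10^-5 / 0.02758 = 0.7630 mmol/kg
CA = (α₁ + 2α₂)·DIC = (0.9562 + 2×0.01624) × 0.7630 = 0.754 mmol/kg

CA = 0.754 mmol/kg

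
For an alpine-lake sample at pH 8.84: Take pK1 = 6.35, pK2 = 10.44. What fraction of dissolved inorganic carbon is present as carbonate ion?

α₂ = 1 / (1 + [H⁺]/K2 + [H⁺]²/(K1K2)) = 1 / (1 + 10^+1.60 + 10^-0.89)
   = 1 / (1 + 39.811 + 0.12882) = 1/40.940 = 0.02443

α₂ = 0.0244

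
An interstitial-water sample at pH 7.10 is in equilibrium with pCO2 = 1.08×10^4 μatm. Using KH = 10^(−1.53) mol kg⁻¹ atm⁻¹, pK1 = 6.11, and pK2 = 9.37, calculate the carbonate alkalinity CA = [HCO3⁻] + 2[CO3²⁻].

CA = 3.15 mmol/kg

[CO2*] = KH · pCO2 = 10^(−1.53) × 1.08×10^4×10^-6 = 3.187×10^-4 mol/kg
α₀ = 1/(1 + K1/[H⁺] + K1K2/[H⁺]²) = 1/(1 + 10^+0.99 + 10^-1.28) = 0.09238
DIC = [CO2*]/α₀ = 3.187×10^-4 / 0.09238 = 3.450 mmol/kg
CA = (α₁ + 2α₂)·DIC = (0.9028 + 2×0.004848) × 3.450 = 3.15 mmol/kg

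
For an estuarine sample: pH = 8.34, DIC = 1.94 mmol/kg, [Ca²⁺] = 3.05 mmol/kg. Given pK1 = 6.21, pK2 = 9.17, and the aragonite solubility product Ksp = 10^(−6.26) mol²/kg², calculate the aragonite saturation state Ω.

Ω = 1.38

α₂ = 1 / (1 + [H⁺]/K2 + [H⁺]²/(K1K2)) = 1 / (1 + 10^+0.83 + 10^-1.30)
   = 1 / (1 + 6.7608 + 0.050119) = 1/7.8109 = 0.1280
[CO3²⁻] = α₂ × DIC = 0.1280 × 1.94 = 0.2484 mmol/kg
Ksp = 10^(−6.26) = 5.495×10^-7
Ω = [Ca²⁺][CO3²⁻]/Ksp = (3.05×10^-3)(2.484×10^-4) / 5.495×10^-7 = 1.38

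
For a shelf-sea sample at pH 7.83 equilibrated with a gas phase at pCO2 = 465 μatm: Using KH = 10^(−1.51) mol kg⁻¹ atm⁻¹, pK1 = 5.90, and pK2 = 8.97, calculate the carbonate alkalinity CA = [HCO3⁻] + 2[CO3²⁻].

[CO2*] = KH · pCO2 = 10^(−1.51) × 465×10^-6 = 1.437×10^-5 mol/kg
α₀ = 1/(1 + K1/[H⁺] + K1K2/[H⁺]²) = 1/(1 + 10^+1.93 + 10^+0.79) = 0.01084
DIC = [CO2*]/α₀ = 1.437×10^-5 / 0.01084 = 1.326 mmol/kg
CA = (α₁ + 2α₂)·DIC = (0.9223 + 2×0.06682) × 1.326 = 1.40 mmol/kg

CA = 1.40 mmol/kg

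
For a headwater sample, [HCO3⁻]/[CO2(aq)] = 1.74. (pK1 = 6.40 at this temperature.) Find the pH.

From K1 = [H⁺][HCO3⁻]/[CO2(aq)]:  pH = pK1 + log₁₀([HCO3⁻]/[CO2(aq)])
log₁₀(1.74) = +0.241
pH = 6.40 + (+0.241) = 6.64

pH = 6.64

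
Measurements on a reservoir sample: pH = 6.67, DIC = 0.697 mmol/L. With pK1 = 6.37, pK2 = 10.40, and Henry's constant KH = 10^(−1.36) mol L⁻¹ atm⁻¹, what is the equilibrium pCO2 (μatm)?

α₀ = 1 / (1 + K1/[H⁺] + K1K2/[H⁺]²) = 1 / (1 + 10^+0.30 + 10^-3.43)
   = 1 / (1 + 1.9953 + 0.00037154) = 1/2.9956 = 0.3338
[CO2*] = α₀ × DIC = 0.3338 × 0.697 = 0.2327 mmol/L
pCO2 = [CO2*]/KH = 2.327×10^-4 / 4.365×10^-2 = 5330 μatm

pCO2 = 5330 μatm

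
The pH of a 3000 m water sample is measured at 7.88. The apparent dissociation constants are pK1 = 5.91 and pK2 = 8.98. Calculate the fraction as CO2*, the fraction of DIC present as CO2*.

α₀ = 1 / (1 + K1/[H⁺] + K1K2/[H⁺]²) = 1 / (1 + 10^+1.97 + 10^+0.87)
   = 1 / (1 + 93.325 + 7.4131) = 1/101.74 = 0.009829

α₀ = 0.00983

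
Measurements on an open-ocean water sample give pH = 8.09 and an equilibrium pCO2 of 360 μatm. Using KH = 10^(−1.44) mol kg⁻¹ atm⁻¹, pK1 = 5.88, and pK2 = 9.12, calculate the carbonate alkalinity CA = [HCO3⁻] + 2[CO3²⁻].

[CO2*] = KH · pCO2 = 10^(−1.44) × 360×10^-6 = 1.307×10^-5 mol/kg
α₀ = 1/(1 + K1/[H⁺] + K1K2/[H⁺]²) = 1/(1 + 10^+2.21 + 10^+1.18) = 0.005608
DIC = [CO2*]/α₀ = 1.307×10^-5 / 0.005608 = 2.331 mmol/kg
CA = (α₁ + 2α₂)·DIC = (0.9095 + 2×0.08488) × 2.331 = 2.52 mmol/kg

CA = 2.52 mmol/kg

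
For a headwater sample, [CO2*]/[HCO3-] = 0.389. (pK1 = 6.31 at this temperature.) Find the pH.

pH = 6.72

From K1 = [H⁺][HCO3-]/[CO2*]:  pH = pK1 − log₁₀([CO2*]/[HCO3-])
log₁₀(0.389) = -0.410
pH = 6.31 − (-0.410) = 6.72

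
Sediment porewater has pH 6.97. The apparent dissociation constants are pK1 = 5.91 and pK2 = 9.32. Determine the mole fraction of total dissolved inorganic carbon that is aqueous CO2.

α₀ = 0.0798

α₀ = 1 / (1 + K1/[H⁺] + K1K2/[H⁺]²) = 1 / (1 + 10^+1.06 + 10^-1.29)
   = 1 / (1 + 11.482 + 0.051286) = 1/12.533 = 0.07979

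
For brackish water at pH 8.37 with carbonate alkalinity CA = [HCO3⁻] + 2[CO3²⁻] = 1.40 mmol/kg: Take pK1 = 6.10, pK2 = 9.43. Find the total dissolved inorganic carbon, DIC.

DIC = 1.30 mmol/kg

CA = [HCO3⁻] + 2[CO3²⁻] = (α₁ + 2α₂)·DIC
At pH 8.37: [H⁺]/K1 = 10^-2.27 = 0.0053703, K2/[H⁺] = 10^-1.06 = 0.087096
α₁ = 1/(1 + 0.0053703 + 0.087096) = 1/1.0925 = 0.9154; α₂ = α₁·K2/[H⁺] = 0.07972
α₁ + 2α₂ = 1.0748
DIC = CA / (α₁ + 2α₂) = 1.40 / 1.0748 = 1.30 mmol/kg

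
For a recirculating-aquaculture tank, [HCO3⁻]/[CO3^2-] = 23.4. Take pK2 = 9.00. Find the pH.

pH = 7.63

From K2 = [H⁺][CO3^2-]/[HCO3⁻]:  pH = pK2 − log₁₀([HCO3⁻]/[CO3^2-])
log₁₀(23.4) = +1.369
pH = 9.00 − (+1.369) = 7.63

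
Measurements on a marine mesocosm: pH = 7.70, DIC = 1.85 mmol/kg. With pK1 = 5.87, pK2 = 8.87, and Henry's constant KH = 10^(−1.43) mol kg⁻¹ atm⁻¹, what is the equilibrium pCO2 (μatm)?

pCO2 = 680 μatm

α₀ = 1 / (1 + K1/[H⁺] + K1K2/[H⁺]²) = 1 / (1 + 10^+1.83 + 10^+0.66)
   = 1 / (1 + 67.608 + 4.5709) = 1/73.179 = 0.01367
[CO2*] = α₀ × DIC = 0.01367 × 1.85 = 0.02528 mmol/kg
pCO2 = [CO2*]/KH = 2.528×10^-5 / 3.715×10^-2 = 680 μatm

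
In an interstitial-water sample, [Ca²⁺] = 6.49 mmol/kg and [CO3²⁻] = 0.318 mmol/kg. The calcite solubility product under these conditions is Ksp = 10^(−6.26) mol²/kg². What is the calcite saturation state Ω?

Ω = 3.76

Ksp = 10^(−6.26) = 5.495×10^-7
Ω = [Ca²⁺][CO3²⁻]/Ksp = (6.49×10^-3)(0.318×10^-3) / 5.495×10^-7 = 3.76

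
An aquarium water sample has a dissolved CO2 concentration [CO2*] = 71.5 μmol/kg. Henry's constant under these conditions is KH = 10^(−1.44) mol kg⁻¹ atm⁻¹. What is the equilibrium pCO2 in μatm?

KH = 10^(−1.44) = 3.631×10^-2 mol kg⁻¹ atm⁻¹
pCO2 = [CO2*]/KH = 71.5×10^-6 / 3.631×10^-2 = 1.97×10^-3 atm = 1970 μatm

pCO2 = 1970 μatm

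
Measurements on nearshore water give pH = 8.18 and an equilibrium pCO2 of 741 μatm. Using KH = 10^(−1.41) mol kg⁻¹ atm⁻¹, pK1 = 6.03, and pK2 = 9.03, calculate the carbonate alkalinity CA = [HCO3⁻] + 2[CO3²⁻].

CA = 5.22 mmol/kg

[CO2*] = KH · pCO2 = 10^(−1.41) × 741×10^-6 = 2.883×10^-5 mol/kg
α₀ = 1/(1 + K1/[H⁺] + K1K2/[H⁺]²) = 1/(1 + 10^+2.15 + 10^+1.30) = 0.006165
DIC = [CO2*]/α₀ = 2.883×10^-5 / 0.006165 = 4.676 mmol/kg
CA = (α₁ + 2α₂)·DIC = (0.8708 + 2×0.1230) × 4.676 = 5.22 mmol/kg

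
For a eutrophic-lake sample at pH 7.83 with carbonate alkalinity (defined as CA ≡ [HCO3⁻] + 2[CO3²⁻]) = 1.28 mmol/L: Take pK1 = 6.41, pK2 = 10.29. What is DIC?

DIC = 1.32 mmol/L

CA = [HCO3⁻] + 2[CO3²⁻] = (α₁ + 2α₂)·DIC
At pH 7.83: [H⁺]/K1 = 10^-1.42 = 0.038019, K2/[H⁺] = 10^-2.46 = 0.0034674
α₁ = 1/(1 + 0.038019 + 0.0034674) = 1/1.0415 = 0.9602; α₂ = α₁·K2/[H⁺] = 0.003329
α₁ + 2α₂ = 0.9668
DIC = CA / (α₁ + 2α₂) = 1.28 / 0.9668 = 1.32 mmol/L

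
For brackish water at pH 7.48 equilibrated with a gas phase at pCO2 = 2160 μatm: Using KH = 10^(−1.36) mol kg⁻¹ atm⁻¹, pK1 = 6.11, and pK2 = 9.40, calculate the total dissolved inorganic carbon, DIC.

DIC = 2.33 mmol/kg

[CO2*] = KH · pCO2 = 10^(−1.36) × 2160×10^-6 = 9.429×10^-5 mol/kg
α₀ = 1/(1 + K1/[H⁺] + K1K2/[H⁺]²) = 1/(1 + 10^+1.37 + 10^-0.55) = 0.04045
DIC = [CO2*]/α₀ = 9.429×10^-5 / 0.04045 = 2.33 mmol/kg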